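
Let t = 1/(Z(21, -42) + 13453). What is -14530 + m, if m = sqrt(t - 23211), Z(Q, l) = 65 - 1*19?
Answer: -14530 + 2*I*sqrt(1057394515678)/13499 ≈ -14530.0 + 152.35*I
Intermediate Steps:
Z(Q, l) = 46 (Z(Q, l) = 65 - 19 = 46)
t = 1/13499 (t = 1/(46 + 13453) = 1/13499 ≈ 7.4080e-5)
m = 2*I*sqrt(1057394515678)/13499 (m = sqrt(1/13499 - 23211) = sqrt(-313325288/13499) = 2*I*sqrt(1057394515678)/13499 ≈ 152.35*I)
-14530 + m = -14530 + 2*I*sqrt(1057394515678)/13499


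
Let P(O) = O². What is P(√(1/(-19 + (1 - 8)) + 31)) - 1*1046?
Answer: -26391/26 ≈ -1015.0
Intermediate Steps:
P(√(1/(-19 + (1 - 8)) + 31)) - 1*1046 = (√(1/(-19 + (1 - 8)) + 31))² - 1*1046 = (√(1/(-19 - 7) + 31))² - 1046 = (√(1/(-26) + 31))² - 1046 = (√(-1/26 + 31))² - 1046 = (√(805/26))² - 1046 = (√20930/26)² - 1046 = 805/26 - 1046 = -26391/26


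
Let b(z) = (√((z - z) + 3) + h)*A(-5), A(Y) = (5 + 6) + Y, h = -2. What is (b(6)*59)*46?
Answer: -32568 + 16284*√3 ≈ -4363.3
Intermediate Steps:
A(Y) = 11 + Y
b(z) = -12 + 6*√3 (b(z) = (√((z - z) + 3) - 2)*(11 - 5) = (√(0 + 3) - 2)*6 = (√3 - 2)*6 = (-2 + √3)*6 = -12 + 6*√3)
(b(6)*59)*46 = ((-12 + 6*√3)*59)*46 = (-708 + 354*√3)*46 = -32568 + 16284*√3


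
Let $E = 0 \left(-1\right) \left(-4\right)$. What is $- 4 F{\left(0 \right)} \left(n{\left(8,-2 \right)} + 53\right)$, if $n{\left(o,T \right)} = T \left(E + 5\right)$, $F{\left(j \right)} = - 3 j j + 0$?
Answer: $0$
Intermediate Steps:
$F{\left(j \right)} = - 3 j^{2}$ ($F{\left(j \right)} = - 3 j^{2} + 0 = - 3 j^{2}$)
$E = 0$ ($E = 0 \left(-4\right) = 0$)
$n{\left(o,T \right)} = 5 T$ ($n{\left(o,T \right)} = T \left(0 + 5\right) = T 5 = 5 T$)
$- 4 F{\left(0 \right)} \left(n{\left(8,-2 \right)} + 53\right) = - 4 \left(- 3 \cdot 0^{2}\right) \left(5 \left(-2\right) + 53\right) = - 4 \left(\left(-3\right) 0\right) \left(-10 + 53\right) = \left(-4\right) 0 \cdot 43 = 0 \cdot 43 = 0$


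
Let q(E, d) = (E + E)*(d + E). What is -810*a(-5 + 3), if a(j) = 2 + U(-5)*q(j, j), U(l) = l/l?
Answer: -14580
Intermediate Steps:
q(E, d) = 2*E*(E + d) (q(E, d) = (2*E)*(E + d) = 2*E*(E + d))
U(l) = 1
a(j) = 2 + 4*j**2 (a(j) = 2 + 1*(2*j*(j + j)) = 2 + 1*(2*j*(2*j)) = 2 + 1*(4*j**2) = 2 + 4*j**2)
-810*a(-5 + 3) = -810*(2 + 4*(-5 + 3)**2) = -810*(2 + 4*(-2)**2) = -810*(2 + 4*4) = -810*(2 + 16) = -810*18 = -14580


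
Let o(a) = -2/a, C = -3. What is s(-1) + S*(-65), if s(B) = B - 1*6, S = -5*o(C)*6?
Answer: 1293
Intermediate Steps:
S = -20 (S = -(-10)/(-3)*6 = -(-10)*(-1)/3*6 = -5*2/3*6 = -10/3*6 = -20)
s(B) = -6 + B (s(B) = B - 6 = -6 + B)
s(-1) + S*(-65) = (-6 - 1) - 20*(-65) = -7 + 1300 = 1293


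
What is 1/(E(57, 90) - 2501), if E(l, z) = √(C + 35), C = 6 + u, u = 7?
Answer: -2501/6254953 - 4*√3/6254953 ≈ -0.00040095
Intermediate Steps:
C = 13 (C = 6 + 7 = 13)
E(l, z) = 4*√3 (E(l, z) = √(13 + 35) = √48 = 4*√3)
1/(E(57, 90) - 2501) = 1/(4*√3 - 2501) = 1/(-2501 + 4*√3)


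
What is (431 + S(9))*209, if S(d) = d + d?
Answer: 93841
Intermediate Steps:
S(d) = 2*d
(431 + S(9))*209 = (431 + 2*9)*209 = (431 + 18)*209 = 449*209 = 93841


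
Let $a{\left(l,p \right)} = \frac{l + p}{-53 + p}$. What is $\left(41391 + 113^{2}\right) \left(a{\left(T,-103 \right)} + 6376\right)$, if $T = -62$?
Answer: $\frac{4489958780}{13} \approx 3.4538 \cdot 10^{8}$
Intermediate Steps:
$a{\left(l,p \right)} = \frac{l + p}{-53 + p}$
$\left(41391 + 113^{2}\right) \left(a{\left(T,-103 \right)} + 6376\right) = \left(41391 + 113^{2}\right) \left(\frac{-62 - 103}{-53 - 103} + 6376\right) = \left(41391 + 12769\right) \left(\frac{1}{-156} \left(-165\right) + 6376\right) = 54160 \left(\left(- \frac{1}{156}\right) \left(-165\right) + 6376\right) = 54160 \left(\frac{55}{52} + 6376\right) = 54160 \cdot \frac{331607}{52} = \frac{4489958780}{13}$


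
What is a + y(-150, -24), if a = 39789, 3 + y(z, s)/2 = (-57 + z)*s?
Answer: 49719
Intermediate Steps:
y(z, s) = -6 + 2*s*(-57 + z) (y(z, s) = -6 + 2*((-57 + z)*s) = -6 + 2*(s*(-57 + z)) = -6 + 2*s*(-57 + z))
a + y(-150, -24) = 39789 + (-6 - 114*(-24) + 2*(-24)*(-150)) = 39789 + (-6 + 2736 + 7200) = 39789 + 9930 = 49719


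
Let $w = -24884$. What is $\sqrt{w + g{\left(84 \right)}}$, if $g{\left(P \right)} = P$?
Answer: $20 i \sqrt{62} \approx 157.48 i$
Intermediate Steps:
$\sqrt{w + g{\left(84 \right)}} = \sqrt{-24884 + 84} = \sqrt{-24800} = 20 i \sqrt{62}$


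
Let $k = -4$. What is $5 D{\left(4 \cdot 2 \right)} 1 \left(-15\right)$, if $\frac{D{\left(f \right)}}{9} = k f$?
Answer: $21600$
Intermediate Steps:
$D{\left(f \right)} = - 36 f$ ($D{\left(f \right)} = 9 \left(- 4 f\right) = - 36 f$)
$5 D{\left(4 \cdot 2 \right)} 1 \left(-15\right) = 5 - 36 \cdot 4 \cdot 2 \cdot 1 \left(-15\right) = 5 \left(-36\right) 8 \cdot 1 \left(-15\right) = 5 \left(-288\right) 1 \left(-15\right) = 5 \left(\left(-288\right) \left(-15\right)\right) = 5 \cdot 4320 = 21600$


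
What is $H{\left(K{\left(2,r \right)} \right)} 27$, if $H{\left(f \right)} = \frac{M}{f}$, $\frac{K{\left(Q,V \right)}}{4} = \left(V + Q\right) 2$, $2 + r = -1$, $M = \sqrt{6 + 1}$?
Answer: $- \frac{27 \sqrt{7}}{8} \approx -8.9294$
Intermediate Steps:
$M = \sqrt{7} \approx 2.6458$
$r = -3$ ($r = -2 - 1 = -3$)
$K{\left(Q,V \right)} = 8 Q + 8 V$ ($K{\left(Q,V \right)} = 4 \left(V + Q\right) 2 = 4 \left(Q + V\right) 2 = 4 \left(2 Q + 2 V\right) = 8 Q + 8 V$)
$H{\left(f \right)} = \frac{\sqrt{7}}{f}$
$H{\left(K{\left(2,r \right)} \right)} 27 = \frac{\sqrt{7}}{8 \cdot 2 + 8 \left(-3\right)} 27 = \frac{\sqrt{7}}{16 - 24} \cdot 27 = \frac{\sqrt{7}}{-8} \cdot 27 = \sqrt{7} \left(- \frac{1}{8}\right) 27 = - \frac{\sqrt{7}}{8} \cdot 27 = - \frac{27 \sqrt{7}}{8}$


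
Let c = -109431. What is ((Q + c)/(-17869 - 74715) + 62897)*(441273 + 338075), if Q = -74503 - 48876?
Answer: 567315529829373/11573 ≈ 4.9021e+10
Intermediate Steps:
Q = -123379
((Q + c)/(-17869 - 74715) + 62897)*(441273 + 338075) = ((-123379 - 109431)/(-17869 - 74715) + 62897)*(441273 + 338075) = (-232810/(-92584) + 62897)*779348 = (-232810*(-1/92584) + 62897)*779348 = (116405/46292 + 62897)*779348 = (2911744329/46292)*779348 = 567315529829373/11573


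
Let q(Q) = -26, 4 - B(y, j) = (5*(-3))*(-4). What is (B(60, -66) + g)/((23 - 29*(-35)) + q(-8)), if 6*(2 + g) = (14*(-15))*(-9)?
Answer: 257/1012 ≈ 0.25395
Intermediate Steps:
g = 313 (g = -2 + ((14*(-15))*(-9))/6 = -2 + (-210*(-9))/6 = -2 + (⅙)*1890 = -2 + 315 = 313)
B(y, j) = -56 (B(y, j) = 4 - 5*(-3)*(-4) = 4 - (-15)*(-4) = 4 - 1*60 = 4 - 60 = -56)
(B(60, -66) + g)/((23 - 29*(-35)) + q(-8)) = (-56 + 313)/((23 - 29*(-35)) - 26) = 257/((23 + 1015) - 26) = 257/(1038 - 26) = 257/1012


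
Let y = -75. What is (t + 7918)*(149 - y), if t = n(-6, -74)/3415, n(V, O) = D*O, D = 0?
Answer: 1773632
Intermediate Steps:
n(V, O) = 0 (n(V, O) = 0*O = 0)
t = 0 (t = 0/3415 = 0*(1/3415) = 0)
(t + 7918)*(149 - y) = (0 + 7918)*(149 - 1*(-75)) = 7918*(149 + 75) = 7918*224 = 1773632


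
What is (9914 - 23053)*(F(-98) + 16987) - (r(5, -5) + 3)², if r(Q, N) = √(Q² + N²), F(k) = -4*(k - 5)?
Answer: -228605520 - 30*√2 ≈ -2.2861e+8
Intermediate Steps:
F(k) = 20 - 4*k (F(k) = -4*(-5 + k) = 20 - 4*k)
r(Q, N) = √(N² + Q²)
(9914 - 23053)*(F(-98) + 16987) - (r(5, -5) + 3)² = (9914 - 23053)*((20 - 4*(-98)) + 16987) - (√((-5)² + 5²) + 3)² = -13139*((20 + 392) + 16987) - (√(25 + 25) + 3)² = -13139*(412 + 16987) - (√50 + 3)² = -13139*17399 - (5*√2 + 3)² = -228605461 - (3 + 5*√2)²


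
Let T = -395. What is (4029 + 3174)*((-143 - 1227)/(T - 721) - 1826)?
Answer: -2444753423/186 ≈ -1.3144e+7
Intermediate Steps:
(4029 + 3174)*((-143 - 1227)/(T - 721) - 1826) = (4029 + 3174)*((-143 - 1227)/(-395 - 721) - 1826) = 7203*(-1370/(-1116) - 1826) = 7203*(-1370*(-1/1116) - 1826) = 7203*(685/558 - 1826) = 7203*(-1018223/558) = -2444753423/186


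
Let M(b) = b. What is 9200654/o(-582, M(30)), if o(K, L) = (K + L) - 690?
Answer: -4600327/621 ≈ -7407.9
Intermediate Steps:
o(K, L) = -690 + K + L
9200654/o(-582, M(30)) = 9200654/(-690 - 582 + 30) = 9200654/(-1242) = 9200654*(-1/1242) = -4600327/621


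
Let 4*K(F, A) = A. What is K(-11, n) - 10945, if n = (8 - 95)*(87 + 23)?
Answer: -26675/2 ≈ -13338.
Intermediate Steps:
n = -9570 (n = -87*110 = -9570)
K(F, A) = A/4
K(-11, n) - 10945 = (1/4)*(-9570) - 10945 = -4785/2 - 10945 = -26675/2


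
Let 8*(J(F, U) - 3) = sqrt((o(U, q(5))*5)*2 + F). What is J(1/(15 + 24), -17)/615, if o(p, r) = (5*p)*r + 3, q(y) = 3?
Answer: 1/205 + I*sqrt(3832881)/191880 ≈ 0.0048781 + 0.010203*I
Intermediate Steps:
o(p, r) = 3 + 5*p*r (o(p, r) = 5*p*r + 3 = 3 + 5*p*r)
J(F, U) = 3 + sqrt(30 + F + 150*U)/8 (J(F, U) = 3 + sqrt(((3 + 5*U*3)*5)*2 + F)/8 = 3 + sqrt(((3 + 15*U)*5)*2 + F)/8 = 3 + sqrt((15 + 75*U)*2 + F)/8 = 3 + sqrt((30 + 150*U) + F)/8 = 3 + sqrt(30 + F + 150*U)/8)
J(1/(15 + 24), -17)/615 = (3 + sqrt(30 + 1/(15 + 24) + 150*(-17))/8)/615 = (3 + sqrt(30 + 1/39 - 2550)/8)*(1/615) = (3 + sqrt(-98279/39)/8)*(1/615) = (3 + (I*sqrt(3832881)/39)/8)*(1/615) = (3 + I*sqrt(3832881)/312)*(1/615) = 1/205 + I*sqrt(3832881)/191880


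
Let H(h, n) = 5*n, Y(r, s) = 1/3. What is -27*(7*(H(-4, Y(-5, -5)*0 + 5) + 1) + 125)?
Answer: -8289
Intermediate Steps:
Y(r, s) = 1/3
-27*(7*(H(-4, Y(-5, -5)*0 + 5) + 1) + 125) = -27*(7*(5*((1/3)*0 + 5) + 1) + 125) = -27*(7*(5*(0 + 5) + 1) + 125) = -27*(7*(5*5 + 1) + 125) = -27*(7*(25 + 1) + 125) = -27*(7*26 + 125) = -27*(182 + 125) = -27*307 = -8289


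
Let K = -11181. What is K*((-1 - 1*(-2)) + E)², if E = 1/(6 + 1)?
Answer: -715584/49 ≈ -14604.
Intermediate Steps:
E = ⅐ (E = 1/7 = ⅐ ≈ 0.14286)
K*((-1 - 1*(-2)) + E)² = -11181*((-1 - 1*(-2)) + ⅐)² = -11181*((-1 + 2) + ⅐)² = -11181*(1 + ⅐)² = -11181*(8/7)² = -11181*64/49 = -715584/49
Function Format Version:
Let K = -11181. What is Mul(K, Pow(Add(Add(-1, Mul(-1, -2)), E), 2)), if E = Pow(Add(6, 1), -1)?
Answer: Rational(-715584, 49) ≈ -14604.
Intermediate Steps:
E = Rational(1, 7) (E = Pow(7, -1) = Rational(1, 7) ≈ 0.14286)
Mul(K, Pow(Add(Add(-1, Mul(-1, -2)), E), 2)) = Mul(-11181, Pow(Add(Add(-1, Mul(-1, -2)), Rational(1, 7)), 2)) = Mul(-11181, Pow(Add(Add(-1, 2), Rational(1, 7)), 2)) = Mul(-11181, Pow(Add(1, Rational(1, 7)), 2)) = Mul(-11181, Pow(Rational(8, 7), 2)) = Mul(-11181, Rational(64, 49)) = Rational(-715584, 49)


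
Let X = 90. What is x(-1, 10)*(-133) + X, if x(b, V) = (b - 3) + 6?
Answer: -176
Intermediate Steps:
x(b, V) = 3 + b (x(b, V) = (-3 + b) + 6 = 3 + b)
x(-1, 10)*(-133) + X = (3 - 1)*(-133) + 90 = 2*(-133) + 90 = -266 + 90 = -176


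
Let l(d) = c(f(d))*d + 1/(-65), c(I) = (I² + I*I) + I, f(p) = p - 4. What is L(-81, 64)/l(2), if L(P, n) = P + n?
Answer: -1105/779 ≈ -1.4185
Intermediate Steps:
f(p) = -4 + p
c(I) = I + 2*I² (c(I) = (I² + I²) + I = 2*I² + I = I + 2*I²)
l(d) = -1/65 + d*(-7 + 2*d)*(-4 + d) (l(d) = ((-4 + d)*(1 + 2*(-4 + d)))*d + 1/(-65) = ((-4 + d)*(1 + (-8 + 2*d)))*d - 1/65 = ((-4 + d)*(-7 + 2*d))*d - 1/65 = ((-7 + 2*d)*(-4 + d))*d - 1/65 = d*(-7 + 2*d)*(-4 + d) - 1/65 = -1/65 + d*(-7 + 2*d)*(-4 + d))
L(-81, 64)/l(2) = (-81 + 64)/(-1/65 + 2*(-7 + 2*2)*(-4 + 2)) = -17/(-1/65 + 2*(-7 + 4)*(-2)) = -17/(-1/65 + 2*(-3)*(-2)) = -17/(-1/65 + 12) = -17/779/65 = -17*65/779 = -1105/779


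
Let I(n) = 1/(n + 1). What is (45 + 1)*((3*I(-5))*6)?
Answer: -207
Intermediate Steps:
I(n) = 1/(1 + n)
(45 + 1)*((3*I(-5))*6) = (45 + 1)*((3/(1 - 5))*6) = 46*((3/(-4))*6) = 46*((3*(-¼))*6) = 46*(-¾*6) = 46*(-9/2) = -207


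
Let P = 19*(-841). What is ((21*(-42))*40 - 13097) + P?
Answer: -64356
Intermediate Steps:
P = -15979
((21*(-42))*40 - 13097) + P = ((21*(-42))*40 - 13097) - 15979 = (-882*40 - 13097) - 15979 = (-35280 - 13097) - 15979 = -48377 - 15979 = -64356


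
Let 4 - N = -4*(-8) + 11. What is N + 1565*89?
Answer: 139246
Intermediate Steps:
N = -39 (N = 4 - (-4*(-8) + 11) = 4 - (32 + 11) = 4 - 1*43 = 4 - 43 = -39)
N + 1565*89 = -39 + 1565*89 = -39 + 139285 = 139246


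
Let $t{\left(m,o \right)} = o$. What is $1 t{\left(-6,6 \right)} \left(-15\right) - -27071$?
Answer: $26981$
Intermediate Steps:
$1 t{\left(-6,6 \right)} \left(-15\right) - -27071 = 1 \cdot 6 \left(-15\right) - -27071 = 6 \left(-15\right) + 27071 = -90 + 27071 = 26981$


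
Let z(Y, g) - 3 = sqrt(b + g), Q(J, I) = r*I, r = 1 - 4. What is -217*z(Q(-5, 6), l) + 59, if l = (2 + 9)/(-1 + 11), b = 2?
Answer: -592 - 217*sqrt(310)/10 ≈ -974.07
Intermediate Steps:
r = -3
Q(J, I) = -3*I
l = 11/10 ≈ 1.1000
z(Y, g) = 3 + sqrt(2 + g)
-217*z(Q(-5, 6), l) + 59 = -217*(3 + sqrt(2 + 11/10)) + 59 = -217*(3 + sqrt(31/10)) + 59 = -217*(3 + sqrt(310)/10) + 59 = (-651 - 217*sqrt(310)/10) + 59 = -592 - 217*sqrt(310)/10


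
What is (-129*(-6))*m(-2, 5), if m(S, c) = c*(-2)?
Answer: -7740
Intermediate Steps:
m(S, c) = -2*c
(-129*(-6))*m(-2, 5) = (-129*(-6))*(-2*5) = -43*(-18)*(-10) = 774*(-10) = -7740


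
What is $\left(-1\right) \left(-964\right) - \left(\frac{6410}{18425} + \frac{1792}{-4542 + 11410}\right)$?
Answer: $\frac{6095515706}{6327145} \approx 963.39$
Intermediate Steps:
$\left(-1\right) \left(-964\right) - \left(\frac{6410}{18425} + \frac{1792}{-4542 + 11410}\right) = 964 - \left(6410 \cdot \frac{1}{18425} + \frac{1792}{6868}\right) = 964 - \left(\frac{1282}{3685} + 1792 \cdot \frac{1}{6868}\right) = 964 - \left(\frac{1282}{3685} + \frac{448}{1717}\right) = 964 - \frac{3852074}{6327145} = \frac{6095515706}{6327145}$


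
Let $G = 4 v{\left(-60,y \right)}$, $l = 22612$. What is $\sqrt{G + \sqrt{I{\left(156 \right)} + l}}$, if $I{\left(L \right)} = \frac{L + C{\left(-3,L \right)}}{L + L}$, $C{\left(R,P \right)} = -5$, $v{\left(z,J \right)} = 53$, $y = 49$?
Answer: $\frac{\sqrt{1289808 + 39 \sqrt{550297410}}}{78} \approx 19.036$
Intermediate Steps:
$G = 212$ ($G = 4 \cdot 53 = 212$)
$I{\left(L \right)} = \frac{-5 + L}{2 L}$ ($I{\left(L \right)} = \frac{L - 5}{L + L} = \frac{-5 + L}{2 L}$)
$\sqrt{G + \sqrt{I{\left(156 \right)} + l}} = \sqrt{212 + \sqrt{\frac{-5 + 156}{2 \cdot 156} + 22612}} = \sqrt{212 + \sqrt{\frac{1}{2} \cdot \frac{1}{156} \cdot 151 + 22612}} = \sqrt{212 + \sqrt{\frac{151}{312} + 22612}} = \sqrt{212 + \sqrt{\frac{7055095}{312}}} = \sqrt{212 + \frac{\sqrt{550297410}}{156}}$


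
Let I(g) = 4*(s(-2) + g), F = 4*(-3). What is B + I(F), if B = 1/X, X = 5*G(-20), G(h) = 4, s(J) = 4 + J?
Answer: -799/20 ≈ -39.950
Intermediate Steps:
F = -12
X = 20 (X = 5*4 = 20)
I(g) = 8 + 4*g (I(g) = 4*((4 - 2) + g) = 4*(2 + g) = 8 + 4*g)
B = 1/20 ≈ 0.050000
B + I(F) = 1/20 + (8 + 4*(-12)) = 1/20 + (8 - 48) = 1/20 - 40 = -799/20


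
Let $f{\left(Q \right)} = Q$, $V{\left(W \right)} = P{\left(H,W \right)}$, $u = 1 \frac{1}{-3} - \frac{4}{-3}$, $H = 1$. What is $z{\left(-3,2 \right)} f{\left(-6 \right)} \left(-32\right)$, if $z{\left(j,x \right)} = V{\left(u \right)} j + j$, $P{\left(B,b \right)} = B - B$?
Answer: $-576$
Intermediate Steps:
$P{\left(B,b \right)} = 0$
$u = 1$ ($u = 1 \left(- \frac{1}{3}\right) - - \frac{4}{3} = - \frac{1}{3} + \frac{4}{3} = 1$)
$V{\left(W \right)} = 0$
$z{\left(j,x \right)} = j$ ($z{\left(j,x \right)} = 0 j + j = 0 + j = j$)
$z{\left(-3,2 \right)} f{\left(-6 \right)} \left(-32\right) = \left(-3\right) \left(-6\right) \left(-32\right) = 18 \left(-32\right) = -576$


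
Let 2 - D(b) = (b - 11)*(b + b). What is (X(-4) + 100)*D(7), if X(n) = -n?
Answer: 6032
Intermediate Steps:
D(b) = 2 - 2*b*(-11 + b) (D(b) = 2 - (b - 11)*(b + b) = 2 - (-11 + b)*2*b = 2 - 2*b*(-11 + b))
(X(-4) + 100)*D(7) = (-1*(-4) + 100)*(2 - 2*7**2 + 22*7) = (4 + 100)*(2 - 2*49 + 154) = 104*(2 - 98 + 154) = 104*58 = 6032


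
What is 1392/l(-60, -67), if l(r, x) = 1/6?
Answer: 8352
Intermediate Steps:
l(r, x) = ⅙
1392/l(-60, -67) = 1392/(⅙) = 1392*6 = 8352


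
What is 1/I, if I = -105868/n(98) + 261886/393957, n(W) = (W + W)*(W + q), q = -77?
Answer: -19303893/483684725 ≈ -0.039910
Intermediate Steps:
n(W) = 2*W*(-77 + W) (n(W) = (W + W)*(W - 77) = (2*W)*(-77 + W) = 2*W*(-77 + W))
I = -483684725/19303893 (I = -105868*1/(196*(-77 + 98)) + 261886/393957 = -105868/(2*98*21) + 261886*(1/393957) = -105868/4116 + 261886/393957 = -105868*1/4116 + 261886/393957 = -3781/147 + 261886/393957 = -483684725/19303893 ≈ -25.056)
1/I = 1/(-483684725/19303893) = -19303893/483684725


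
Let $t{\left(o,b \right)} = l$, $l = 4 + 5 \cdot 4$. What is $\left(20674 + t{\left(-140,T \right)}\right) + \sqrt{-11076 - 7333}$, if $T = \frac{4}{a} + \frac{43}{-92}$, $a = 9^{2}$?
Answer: $20698 + i \sqrt{18409} \approx 20698.0 + 135.68 i$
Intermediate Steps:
$a = 81$
$T = - \frac{3115}{7452}$ ($T = \frac{4}{81} + \frac{43}{-92} = 4 \cdot \frac{1}{81} + 43 \left(- \frac{1}{92}\right) = \frac{4}{81} - \frac{43}{92} = - \frac{3115}{7452} \approx -0.41801$)
$l = 24$ ($l = 4 + 20 = 24$)
$t{\left(o,b \right)} = 24$
$\left(20674 + t{\left(-140,T \right)}\right) + \sqrt{-11076 - 7333} = \left(20674 + 24\right) + \sqrt{-11076 - 7333} = 20698 + \sqrt{-18409} = 20698 + i \sqrt{18409}$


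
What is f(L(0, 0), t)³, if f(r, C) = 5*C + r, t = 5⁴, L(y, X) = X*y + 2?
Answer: 30576209383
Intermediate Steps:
L(y, X) = 2 + X*y
t = 625
f(r, C) = r + 5*C
f(L(0, 0), t)³ = ((2 + 0*0) + 5*625)³ = ((2 + 0) + 3125)³ = (2 + 3125)³ = 3127³ = 30576209383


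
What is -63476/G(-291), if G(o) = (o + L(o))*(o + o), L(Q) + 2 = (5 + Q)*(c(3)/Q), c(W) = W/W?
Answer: -31738/84977 ≈ -0.37349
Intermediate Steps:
c(W) = 1
L(Q) = -2 + (5 + Q)/Q (L(Q) = -2 + (5 + Q)*(1/Q) = -2 + (5 + Q)/Q)
G(o) = 2*o*(o + (5 - o)/o) (G(o) = (o + (5 - o)/o)*(o + o) = (o + (5 - o)/o)*(2*o) = 2*o*(o + (5 - o)/o))
-63476/G(-291) = -63476/(10 - 2*(-291) + 2*(-291)**2) = -63476/(10 + 582 + 2*84681) = -63476/(10 + 582 + 169362) = -63476/169954 = -63476*1/169954 = -31738/84977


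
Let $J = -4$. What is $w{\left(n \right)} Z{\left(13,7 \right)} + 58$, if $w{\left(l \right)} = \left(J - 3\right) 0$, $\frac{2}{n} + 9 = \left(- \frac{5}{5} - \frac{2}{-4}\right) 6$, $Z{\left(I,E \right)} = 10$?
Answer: $58$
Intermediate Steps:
$n = - \frac{1}{6}$ ($n = \frac{2}{-9 + \left(- \frac{5}{5} - \frac{2}{-4}\right) 6} = \frac{2}{-9 + \left(\left(-5\right) \frac{1}{5} - - \frac{1}{2}\right) 6} = \frac{2}{-9 + \left(-1 + \frac{1}{2}\right) 6} = \frac{2}{-9 - 3} = \frac{2}{-12} = 2 \left(- \frac{1}{12}\right) = - \frac{1}{6} \approx -0.16667$)
$w{\left(l \right)} = 0$ ($w{\left(l \right)} = \left(-4 - 3\right) 0 = \left(-7\right) 0 = 0$)
$w{\left(n \right)} Z{\left(13,7 \right)} + 58 = 0 \cdot 10 + 58 = 0 + 58 = 58$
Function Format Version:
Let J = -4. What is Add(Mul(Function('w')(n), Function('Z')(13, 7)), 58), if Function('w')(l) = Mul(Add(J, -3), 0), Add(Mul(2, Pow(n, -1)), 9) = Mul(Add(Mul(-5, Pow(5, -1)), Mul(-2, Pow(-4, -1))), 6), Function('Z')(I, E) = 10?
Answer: 58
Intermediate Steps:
n = Rational(-1, 6) (n = Mul(2, Pow(Add(-9, Mul(Add(Mul(-5, Pow(5, -1)), Mul(-2, Pow(-4, -1))), 6)), -1)) = Mul(2, Pow(Add(-9, Mul(Add(Mul(-5, Rational(1, 5)), Mul(-2, Rational(-1, 4))), 6)), -1)) = Mul(2, Pow(Add(-9, Mul(Add(-1, Rational(1, 2)), 6)), -1)) = Mul(2, Pow(Add(-9, Mul(Rational(-1, 2), 6)), -1)) = Mul(2, Pow(Add(-9, -3), -1)) = Mul(2, Pow(-12, -1)) = Mul(2, Rational(-1, 12)) = Rational(-1, 6) ≈ -0.16667)
Function('w')(l) = 0 (Function('w')(l) = Mul(Add(-4, -3), 0) = Mul(-7, 0) = 0)
Add(Mul(Function('w')(n), Function('Z')(13, 7)), 58) = Add(Mul(0, 10), 58) = Add(0, 58) = 58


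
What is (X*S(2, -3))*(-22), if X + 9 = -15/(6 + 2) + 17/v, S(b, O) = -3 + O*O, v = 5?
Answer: 9867/10 ≈ 986.70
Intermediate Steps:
S(b, O) = -3 + O**2
X = -299/40 (X = -9 + (-15/(6 + 2) + 17/5) = -9 + (-15/8 + 17*(1/5)) = -9 + (-15*1/8 + 17/5) = -9 + (-15/8 + 17/5) = -9 + 61/40 = -299/40 ≈ -7.4750)
(X*S(2, -3))*(-22) = -299*(-3 + (-3)**2)/40*(-22) = -299*(-3 + 9)/40*(-22) = -299/40*6*(-22) = -897/20*(-22) = 9867/10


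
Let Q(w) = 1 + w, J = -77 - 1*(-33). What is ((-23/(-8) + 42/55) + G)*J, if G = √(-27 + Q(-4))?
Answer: -1601/10 - 44*I*√30 ≈ -160.1 - 241.0*I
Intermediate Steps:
J = -44 (J = -77 + 33 = -44)
G = I*√30 (G = √(-27 + (1 - 4)) = √(-27 - 3) = √(-30) = I*√30 ≈ 5.4772*I)
((-23/(-8) + 42/55) + G)*J = ((-23/(-8) + 42/55) + I*√30)*(-44) = ((-23*(-⅛) + 42*(1/55)) + I*√30)*(-44) = ((23/8 + 42/55) + I*√30)*(-44) = (1601/440 + I*√30)*(-44) = -1601/10 - 44*I*√30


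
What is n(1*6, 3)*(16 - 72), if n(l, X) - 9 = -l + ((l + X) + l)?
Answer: -1008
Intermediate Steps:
n(l, X) = 9 + X + l (n(l, X) = 9 + (-l + ((l + X) + l)) = 9 + (-l + ((X + l) + l)) = 9 + (-l + (X + 2*l)) = 9 + (X + l) = 9 + X + l)
n(1*6, 3)*(16 - 72) = (9 + 3 + 1*6)*(16 - 72) = (9 + 3 + 6)*(-56) = 18*(-56) = -1008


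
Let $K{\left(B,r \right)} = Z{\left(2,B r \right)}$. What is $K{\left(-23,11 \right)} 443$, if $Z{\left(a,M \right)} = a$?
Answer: $886$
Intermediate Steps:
$K{\left(B,r \right)} = 2$
$K{\left(-23,11 \right)} 443 = 2 \cdot 443 = 886$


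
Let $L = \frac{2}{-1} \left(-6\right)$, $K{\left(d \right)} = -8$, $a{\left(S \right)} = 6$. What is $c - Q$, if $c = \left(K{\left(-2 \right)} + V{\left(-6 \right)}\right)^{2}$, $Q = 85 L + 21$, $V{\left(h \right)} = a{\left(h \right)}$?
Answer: $-1037$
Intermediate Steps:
$V{\left(h \right)} = 6$
$L = 12$ ($L = 2 \left(-1\right) \left(-6\right) = \left(-2\right) \left(-6\right) = 12$)
$Q = 1041$ ($Q = 85 \cdot 12 + 21 = 1020 + 21 = 1041$)
$c = 4$ ($c = \left(-8 + 6\right)^{2} = \left(-2\right)^{2} = 4$)
$c - Q = 4 - 1041 = -1037$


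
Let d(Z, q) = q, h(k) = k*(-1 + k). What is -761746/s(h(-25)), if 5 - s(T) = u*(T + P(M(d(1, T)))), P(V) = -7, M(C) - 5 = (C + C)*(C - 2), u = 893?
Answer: 380873/287097 ≈ 1.3266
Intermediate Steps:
M(C) = 5 + 2*C*(-2 + C) (M(C) = 5 + (C + C)*(C - 2) = 5 + (2*C)*(-2 + C) = 5 + 2*C*(-2 + C))
s(T) = 6256 - 893*T (s(T) = 5 - 893*(T - 7) = 5 - 893*(-7 + T) = 5 - (-6251 + 893*T) = 5 + (6251 - 893*T) = 6256 - 893*T)
-761746/s(h(-25)) = -761746/(6256 - (-22325)*(-1 - 25)) = -761746/(6256 - (-22325)*(-26)) = -761746/(6256 - 893*650) = -761746/(6256 - 580450) = -761746/(-574194) = -761746*(-1/574194) = 380873/287097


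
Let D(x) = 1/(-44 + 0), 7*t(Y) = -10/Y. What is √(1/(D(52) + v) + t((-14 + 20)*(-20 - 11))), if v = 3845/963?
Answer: √1296471911019/2234883 ≈ 0.50948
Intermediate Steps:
v = 3845/963 (v = 3845*(1/963) = 3845/963 ≈ 3.9927)
t(Y) = -10/(7*Y) (t(Y) = (-10/Y)/7 = -10/(7*Y))
D(x) = -1/44 (D(x) = 1/(-44) = -1/44)
√(1/(D(52) + v) + t((-14 + 20)*(-20 - 11))) = √(1/(-1/44 + 3845/963) - 10*1/((-20 - 11)*(-14 + 20))/7) = √(1/(168217/42372) - 10/(7*(6*(-31)))) = √(42372/168217 - 10/7/(-186)) = √(42372/168217 - 10/7*(-1/186)) = √(42372/168217 + 5/651) = √(4060751/15644181) = √1296471911019/2234883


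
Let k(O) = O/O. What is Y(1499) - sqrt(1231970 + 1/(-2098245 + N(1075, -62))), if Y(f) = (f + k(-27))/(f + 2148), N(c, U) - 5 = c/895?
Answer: 1500/3647 - sqrt(173786493716625379679895)/375584745 ≈ -1109.5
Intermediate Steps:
k(O) = 1
N(c, U) = 5 + c/895
Y(f) = (1 + f)/(2148 + f) (Y(f) = (f + 1)/(f + 2148) = (1 + f)/(2148 + f))
Y(1499) - sqrt(1231970 + 1/(-2098245 + N(1075, -62))) = (1 + 1499)/(2148 + 1499) - sqrt(1231970 + 1/(-2098245 + (5 + (1/895)*1075))) = 1500/3647 - sqrt(1231970 + 1/(-2098245 + (5 + 215/179))) = (1/3647)*1500 - sqrt(1231970 + 1/(-2098245 + 1110/179)) = 1500/3647 - sqrt(1231970 + 1/(-375584745/179)) = 1500/3647 - sqrt(1231970 - 179/375584745) = 1500/3647 - sqrt(462709138297471/375584745) = 1500/3647 - sqrt(173786493716625379679895)/375584745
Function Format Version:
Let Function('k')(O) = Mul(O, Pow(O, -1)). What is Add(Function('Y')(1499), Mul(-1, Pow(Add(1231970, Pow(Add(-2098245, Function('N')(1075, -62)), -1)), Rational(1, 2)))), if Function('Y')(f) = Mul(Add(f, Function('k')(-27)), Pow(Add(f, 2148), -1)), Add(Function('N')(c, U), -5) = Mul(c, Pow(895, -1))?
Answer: Add(Rational(1500, 3647), Mul(Rational(-1, 375584745), Pow(173786493716625379679895, Rational(1, 2)))) ≈ -1109.5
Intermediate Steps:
Function('k')(O) = 1
Function('N')(c, U) = Add(5, Mul(Rational(1, 895), c)) (Function('N')(c, U) = Add(5, Mul(c, Pow(895, -1))) = Add(5, Mul(c, Rational(1, 895))) = Add(5, Mul(Rational(1, 895), c)))
Function('Y')(f) = Mul(Pow(Add(2148, f), -1), Add(1, f)) (Function('Y')(f) = Mul(Add(f, 1), Pow(Add(f, 2148), -1)) = Mul(Add(1, f), Pow(Add(2148, f), -1)) = Mul(Pow(Add(2148, f), -1), Add(1, f)))
Add(Function('Y')(1499), Mul(-1, Pow(Add(1231970, Pow(Add(-2098245, Function('N')(1075, -62)), -1)), Rational(1, 2)))) = Add(Mul(Pow(Add(2148, 1499), -1), Add(1, 1499)), Mul(-1, Pow(Add(1231970, Pow(Add(-2098245, Add(5, Mul(Rational(1, 895), 1075))), -1)), Rational(1, 2)))) = Add(Mul(Pow(3647, -1), 1500), Mul(-1, Pow(Add(1231970, Pow(Add(-2098245, Add(5, Rational(215, 179))), -1)), Rational(1, 2)))) = Add(Mul(Rational(1, 3647), 1500), Mul(-1, Pow(Add(1231970, Pow(Add(-2098245, Rational(1110, 179)), -1)), Rational(1, 2)))) = Add(Rational(1500, 3647), Mul(-1, Pow(Add(1231970, Pow(Rational(-375584745, 179), -1)), Rational(1, 2)))) = Add(Rational(1500, 3647), Mul(-1, Pow(Add(1231970, Rational(-179, 375584745)), Rational(1, 2)))) = Add(Rational(1500, 3647), Mul(-1, Pow(Rational(462709138297471, 375584745), Rational(1, 2)))) = Add(Rational(1500, 3647), Mul(-1, Mul(Rational(1, 375584745), Pow(173786493716625379679895, Rational(1, 2))))) = Add(Rational(1500, 3647), Mul(Rational(-1, 375584745), Pow(173786493716625379679895, Rational(1, 2))))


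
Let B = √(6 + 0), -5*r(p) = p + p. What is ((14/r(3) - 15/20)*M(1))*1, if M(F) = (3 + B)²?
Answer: -745/4 - 149*√6/2 ≈ -368.74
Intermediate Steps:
r(p) = -2*p/5 (r(p) = -(p + p)/5 = -2*p/5)
B = √6 ≈ 2.4495
M(F) = (3 + √6)²
((14/r(3) - 15/20)*M(1))*1 = ((14/((-⅖*3)) - 15/20)*(3 + √6)²)*1 = ((14/(-6/5) - 15*1/20)*(3 + √6)²)*1 = ((14*(-⅚) - ¾)*(3 + √6)²)*1 = ((-35/3 - ¾)*(3 + √6)²)*1 = -149*(3 + √6)²/12*1 = -149*(3 + √6)²/12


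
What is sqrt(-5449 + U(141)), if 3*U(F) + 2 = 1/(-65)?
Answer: I*sqrt(207223770)/195 ≈ 73.822*I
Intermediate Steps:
U(F) = -131/195 (U(F) = -2/3 + (1/3)/(-65) = -2/3 + (1/3)*(-1/65) = -2/3 - 1/195 = -131/195)
sqrt(-5449 + U(141)) = sqrt(-5449 - 131/195) = sqrt(-1062686/195) = I*sqrt(207223770)/195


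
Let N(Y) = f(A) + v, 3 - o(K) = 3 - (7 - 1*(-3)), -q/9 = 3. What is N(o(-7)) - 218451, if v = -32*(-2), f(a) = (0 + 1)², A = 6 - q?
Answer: -218386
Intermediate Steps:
q = -27 (q = -9*3 = -27)
A = 33 (A = 6 - 1*(-27) = 6 + 27 = 33)
f(a) = 1 (f(a) = 1² = 1)
o(K) = 10 (o(K) = 3 - (3 - (7 - 1*(-3))) = 3 - (3 - (7 + 3)) = 3 - (3 - 1*10) = 3 - (3 - 10) = 3 - 1*(-7) = 3 + 7 = 10)
v = 64
N(Y) = 65 (N(Y) = 1 + 64 = 65)
N(o(-7)) - 218451 = 65 - 218451 = -218386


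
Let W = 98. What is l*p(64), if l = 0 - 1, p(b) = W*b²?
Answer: -401408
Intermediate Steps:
p(b) = 98*b²
l = -1
l*p(64) = -98*64² = -98*4096 = -1*401408 = -401408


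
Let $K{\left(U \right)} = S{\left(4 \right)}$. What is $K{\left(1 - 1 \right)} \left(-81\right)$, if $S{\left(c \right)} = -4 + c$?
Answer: $0$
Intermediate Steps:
$K{\left(U \right)} = 0$ ($K{\left(U \right)} = -4 + 4 = 0$)
$K{\left(1 - 1 \right)} \left(-81\right) = 0 \left(-81\right) = 0$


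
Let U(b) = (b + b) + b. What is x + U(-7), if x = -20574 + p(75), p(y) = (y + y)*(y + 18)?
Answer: -6645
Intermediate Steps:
U(b) = 3*b (U(b) = 2*b + b = 3*b)
p(y) = 2*y*(18 + y) (p(y) = (2*y)*(18 + y) = 2*y*(18 + y))
x = -6624 (x = -20574 + 2*75*(18 + 75) = -20574 + 2*75*93 = -20574 + 13950 = -6624)
x + U(-7) = -6624 + 3*(-7) = -6624 - 21 = -6645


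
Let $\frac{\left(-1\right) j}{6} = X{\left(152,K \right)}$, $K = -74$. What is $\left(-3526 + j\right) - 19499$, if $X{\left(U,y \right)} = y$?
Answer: $-22581$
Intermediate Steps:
$j = 444$ ($j = \left(-6\right) \left(-74\right) = 444$)
$\left(-3526 + j\right) - 19499 = \left(-3526 + 444\right) - 19499 = -3082 - 19499 = -22581$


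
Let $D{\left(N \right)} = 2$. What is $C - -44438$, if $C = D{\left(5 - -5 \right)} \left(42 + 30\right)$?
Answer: $44582$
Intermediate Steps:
$C = 144$ ($C = 2 \left(42 + 30\right) = 2 \cdot 72 = 144$)
$C - -44438 = 144 - -44438 = 144 + 44438 = 44582$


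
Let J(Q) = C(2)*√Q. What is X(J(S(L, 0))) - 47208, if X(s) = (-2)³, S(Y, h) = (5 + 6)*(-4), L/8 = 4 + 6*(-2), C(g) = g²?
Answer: -47216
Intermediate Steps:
L = -64 (L = 8*(4 + 6*(-2)) = 8*(4 - 12) = 8*(-8) = -64)
S(Y, h) = -44 (S(Y, h) = 11*(-4) = -44)
J(Q) = 4*√Q (J(Q) = 2²*√Q = 4*√Q)
X(s) = -8
X(J(S(L, 0))) - 47208 = -8 - 47208 = -47216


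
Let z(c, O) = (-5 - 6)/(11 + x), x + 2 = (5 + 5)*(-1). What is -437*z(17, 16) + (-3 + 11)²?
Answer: -4743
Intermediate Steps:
x = -12 (x = -2 + (5 + 5)*(-1) = -2 + 10*(-1) = -2 - 10 = -12)
z(c, O) = 11 (z(c, O) = (-5 - 6)/(11 - 12) = -11/(-1) = -11*(-1) = 11)
-437*z(17, 16) + (-3 + 11)² = -437*11 + (-3 + 11)² = -4807 + 8² = -4807 + 64 = -4743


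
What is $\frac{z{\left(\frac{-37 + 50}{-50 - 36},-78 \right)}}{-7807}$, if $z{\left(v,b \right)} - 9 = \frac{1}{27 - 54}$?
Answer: $- \frac{242}{210789} \approx -0.0011481$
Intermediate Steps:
$z{\left(v,b \right)} = \frac{242}{27}$ ($z{\left(v,b \right)} = 9 + \frac{1}{27 - 54} = 9 + \frac{1}{-27} = 9 - \frac{1}{27} = \frac{242}{27}$)
$\frac{z{\left(\frac{-37 + 50}{-50 - 36},-78 \right)}}{-7807} = \frac{242}{27 \left(-7807\right)} = \frac{242}{27} \left(- \frac{1}{7807}\right) = - \frac{242}{210789}$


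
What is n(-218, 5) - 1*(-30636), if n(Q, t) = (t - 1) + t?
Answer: 30645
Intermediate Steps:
n(Q, t) = -1 + 2*t (n(Q, t) = (-1 + t) + t = -1 + 2*t)
n(-218, 5) - 1*(-30636) = (-1 + 2*5) - 1*(-30636) = (-1 + 10) + 30636 = 9 + 30636 = 30645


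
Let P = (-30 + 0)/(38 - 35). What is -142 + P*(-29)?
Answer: 148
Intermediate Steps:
P = -10 (P = -30/3 = -30*⅓ = -10)
-142 + P*(-29) = -142 - 10*(-29) = -142 + 290 = 148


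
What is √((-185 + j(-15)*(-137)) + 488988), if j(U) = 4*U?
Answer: √497023 ≈ 705.00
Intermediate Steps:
√((-185 + j(-15)*(-137)) + 488988) = √((-185 + (4*(-15))*(-137)) + 488988) = √((-185 - 60*(-137)) + 488988) = √((-185 + 8220) + 488988) = √(8035 + 488988) = √497023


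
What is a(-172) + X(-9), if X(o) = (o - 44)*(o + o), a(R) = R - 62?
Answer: 720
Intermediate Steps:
a(R) = -62 + R
X(o) = 2*o*(-44 + o) (X(o) = (-44 + o)*(2*o) = 2*o*(-44 + o))
a(-172) + X(-9) = (-62 - 172) + 2*(-9)*(-44 - 9) = -234 + 2*(-9)*(-53) = -234 + 954 = 720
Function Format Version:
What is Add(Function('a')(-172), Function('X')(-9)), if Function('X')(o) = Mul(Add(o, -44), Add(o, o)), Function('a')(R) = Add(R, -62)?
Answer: 720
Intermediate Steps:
Function('a')(R) = Add(-62, R)
Function('X')(o) = Mul(2, o, Add(-44, o)) (Function('X')(o) = Mul(Add(-44, o), Mul(2, o)) = Mul(2, o, Add(-44, o)))
Add(Function('a')(-172), Function('X')(-9)) = Add(Add(-62, -172), Mul(2, -9, Add(-44, -9))) = Add(-234, Mul(2, -9, -53)) = Add(-234, 954) = 720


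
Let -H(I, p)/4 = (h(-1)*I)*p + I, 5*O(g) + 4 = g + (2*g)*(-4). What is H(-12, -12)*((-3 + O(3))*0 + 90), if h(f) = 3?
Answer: -151200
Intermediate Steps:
O(g) = -⅘ - 7*g/5 (O(g) = -⅘ + (g + (2*g)*(-4))/5 = -⅘ + (g - 8*g)/5 = -⅘ + (-7*g)/5 = -⅘ - 7*g/5)
H(I, p) = -4*I - 12*I*p (H(I, p) = -4*((3*I)*p + I) = -4*(3*I*p + I) = -4*(I + 3*I*p) = -4*I - 12*I*p)
H(-12, -12)*((-3 + O(3))*0 + 90) = (-4*(-12)*(1 + 3*(-12)))*((-3 + (-⅘ - 7/5*3))*0 + 90) = (-4*(-12)*(1 - 36))*((-3 + (-⅘ - 21/5))*0 + 90) = (-4*(-12)*(-35))*((-3 - 5)*0 + 90) = -1680*(-8*0 + 90) = -1680*(0 + 90) = -1680*90 = -151200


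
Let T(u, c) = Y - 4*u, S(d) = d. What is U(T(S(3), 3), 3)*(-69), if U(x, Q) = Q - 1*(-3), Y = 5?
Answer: -414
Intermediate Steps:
T(u, c) = 5 - 4*u
U(x, Q) = 3 + Q (U(x, Q) = Q + 3 = 3 + Q)
U(T(S(3), 3), 3)*(-69) = (3 + 3)*(-69) = 6*(-69) = -414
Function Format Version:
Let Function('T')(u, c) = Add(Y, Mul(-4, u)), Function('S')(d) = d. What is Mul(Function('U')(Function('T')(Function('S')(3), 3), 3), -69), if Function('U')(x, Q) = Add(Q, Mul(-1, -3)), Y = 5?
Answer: -414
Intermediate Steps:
Function('T')(u, c) = Add(5, Mul(-4, u))
Function('U')(x, Q) = Add(3, Q) (Function('U')(x, Q) = Add(Q, 3) = Add(3, Q))
Mul(Function('U')(Function('T')(Function('S')(3), 3), 3), -69) = Mul(Add(3, 3), -69) = Mul(6, -69) = -414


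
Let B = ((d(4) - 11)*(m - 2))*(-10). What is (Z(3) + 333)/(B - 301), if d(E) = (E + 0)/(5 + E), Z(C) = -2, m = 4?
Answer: -2979/809 ≈ -3.6823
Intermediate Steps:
d(E) = E/(5 + E)
B = 1900/9 (B = ((4/(5 + 4) - 11)*(4 - 2))*(-10) = ((4/9 - 11)*2)*(-10) = -95/9*2*(-10) = -190/9*(-10) = 1900/9 ≈ 211.11)
(Z(3) + 333)/(B - 301) = (-2 + 333)/(1900/9 - 301) = 331/(-809/9) = 331*(-9/809) = -2979/809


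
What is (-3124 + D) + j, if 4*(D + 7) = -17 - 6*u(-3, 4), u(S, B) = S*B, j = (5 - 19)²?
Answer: -11685/4 ≈ -2921.3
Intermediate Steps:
j = 196 (j = (-14)² = 196)
u(S, B) = B*S
D = 27/4 (D = -7 + (-17 - 24*(-3))/4 = -7 + (-17 - 6*(-12))/4 = -7 + (-17 + 72)/4 = -7 + (¼)*55 = -7 + 55/4 = 27/4 ≈ 6.7500)
(-3124 + D) + j = (-3124 + 27/4) + 196 = -12469/4 + 196 = -11685/4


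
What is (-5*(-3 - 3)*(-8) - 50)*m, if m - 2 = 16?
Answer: -5220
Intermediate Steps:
m = 18 (m = 2 + 16 = 18)
(-5*(-3 - 3)*(-8) - 50)*m = (-5*(-3 - 3)*(-8) - 50)*18 = (-5*(-6)*(-8) - 50)*18 = (30*(-8) - 50)*18 = (-240 - 50)*18 = -290*18 = -5220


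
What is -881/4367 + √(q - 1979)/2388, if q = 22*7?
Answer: -881/4367 + 5*I*√73/2388 ≈ -0.20174 + 0.017889*I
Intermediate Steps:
q = 154
-881/4367 + √(q - 1979)/2388 = -881/4367 + √(154 - 1979)/2388 = -881*1/4367 + √(-1825)*(1/2388) = -881/4367 + (5*I*√73)*(1/2388) = -881/4367 + 5*I*√73/2388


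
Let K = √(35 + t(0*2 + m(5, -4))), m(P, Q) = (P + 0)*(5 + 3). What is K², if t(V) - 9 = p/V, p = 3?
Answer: 1763/40 ≈ 44.075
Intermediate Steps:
m(P, Q) = 8*P (m(P, Q) = P*8 = 8*P)
t(V) = 9 + 3/V
K = √17630/20 (K = √(35 + (9 + 3/(0*2 + 8*5))) = √(35 + (9 + 3/(0 + 40))) = √(35 + (9 + 3/40)) = √(35 + 363/40) = √(1763/40) = √17630/20 ≈ 6.6389)
K² = (√17630/20)² = 1763/40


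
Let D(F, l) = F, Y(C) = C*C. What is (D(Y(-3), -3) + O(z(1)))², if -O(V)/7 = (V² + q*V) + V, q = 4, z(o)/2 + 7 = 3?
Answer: 25281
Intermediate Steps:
Y(C) = C²
z(o) = -8 (z(o) = -14 + 2*3 = -14 + 6 = -8)
O(V) = -35*V - 7*V² (O(V) = -7*((V² + 4*V) + V) = -7*(V² + 5*V) = -35*V - 7*V²)
(D(Y(-3), -3) + O(z(1)))² = ((-3)² - 7*(-8)*(5 - 8))² = (9 - 7*(-8)*(-3))² = (9 - 168)² = (-159)² = 25281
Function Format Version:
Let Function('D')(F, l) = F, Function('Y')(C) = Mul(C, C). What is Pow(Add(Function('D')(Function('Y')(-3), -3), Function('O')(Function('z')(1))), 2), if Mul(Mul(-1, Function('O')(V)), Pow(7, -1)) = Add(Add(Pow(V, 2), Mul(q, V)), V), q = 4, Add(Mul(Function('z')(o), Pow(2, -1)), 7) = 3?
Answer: 25281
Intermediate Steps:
Function('Y')(C) = Pow(C, 2)
Function('z')(o) = -8 (Function('z')(o) = Add(-14, Mul(2, 3)) = Add(-14, 6) = -8)
Function('O')(V) = Add(Mul(-35, V), Mul(-7, Pow(V, 2))) (Function('O')(V) = Mul(-7, Add(Add(Pow(V, 2), Mul(4, V)), V)) = Mul(-7, Add(Pow(V, 2), Mul(5, V))) = Add(Mul(-35, V), Mul(-7, Pow(V, 2))))
Pow(Add(Function('D')(Function('Y')(-3), -3), Function('O')(Function('z')(1))), 2) = Pow(Add(Pow(-3, 2), Mul(-7, -8, Add(5, -8))), 2) = Pow(Add(9, Mul(-7, -8, -3)), 2) = Pow(Add(9, -168), 2) = Pow(-159, 2) = 25281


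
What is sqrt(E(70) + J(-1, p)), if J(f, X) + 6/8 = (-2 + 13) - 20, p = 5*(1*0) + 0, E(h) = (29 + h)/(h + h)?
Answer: I*sqrt(44310)/70 ≈ 3.0071*I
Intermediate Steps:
E(h) = (29 + h)/(2*h) (E(h) = (29 + h)/((2*h)) = (29 + h)*(1/(2*h)) = (29 + h)/(2*h))
p = 0 (p = 5*0 + 0 = 0 + 0 = 0)
J(f, X) = -39/4 (J(f, X) = -3/4 + ((-2 + 13) - 20) = -3/4 + (11 - 20) = -3/4 - 9 = -39/4)
sqrt(E(70) + J(-1, p)) = sqrt((1/2)*(29 + 70)/70 - 39/4) = sqrt((1/2)*(1/70)*99 - 39/4) = sqrt(99/140 - 39/4) = sqrt(-633/70) = I*sqrt(44310)/70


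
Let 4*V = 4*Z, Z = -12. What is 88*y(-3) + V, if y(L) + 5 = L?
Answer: -716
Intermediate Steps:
y(L) = -5 + L
V = -12 (V = (4*(-12))/4 = (¼)*(-48) = -12)
88*y(-3) + V = 88*(-5 - 3) - 12 = 88*(-8) - 12 = -704 - 12 = -716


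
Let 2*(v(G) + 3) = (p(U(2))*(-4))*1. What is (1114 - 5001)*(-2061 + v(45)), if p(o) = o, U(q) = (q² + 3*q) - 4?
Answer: 8069412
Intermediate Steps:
U(q) = -4 + q² + 3*q
v(G) = -15 (v(G) = -3 + (((-4 + 2² + 3*2)*(-4))*1)/2 = -3 + (((-4 + 4 + 6)*(-4))*1)/2 = -3 + ((6*(-4))*1)/2 = -3 + (-24*1)/2 = -3 + (½)*(-24) = -3 - 12 = -15)
(1114 - 5001)*(-2061 + v(45)) = (1114 - 5001)*(-2061 - 15) = -3887*(-2076) = 8069412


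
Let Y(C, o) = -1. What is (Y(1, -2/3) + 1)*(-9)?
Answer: 0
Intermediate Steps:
(Y(1, -2/3) + 1)*(-9) = (-1 + 1)*(-9) = 0*(-9) = 0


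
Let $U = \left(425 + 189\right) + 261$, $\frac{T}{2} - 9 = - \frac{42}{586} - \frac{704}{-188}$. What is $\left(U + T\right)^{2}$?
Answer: $\frac{153726893782225}{189640441} \approx 8.1062 \cdot 10^{5}$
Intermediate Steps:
$T = \frac{349040}{13771}$ ($T = 18 + 2 \left(- \frac{42}{586} - \frac{704}{-188}\right) = 18 + 2 \left(\left(-42\right) \frac{1}{586} - - \frac{176}{47}\right) = 18 + 2 \left(- \frac{21}{293} + \frac{176}{47}\right) = 18 + 2 \cdot \frac{50581}{13771} = 18 + \frac{101162}{13771} = \frac{349040}{13771} \approx 25.346$)
$U = 875$ ($U = 614 + 261 = 875$)
$\left(U + T\right)^{2} = \left(875 + \frac{349040}{13771}\right)^{2} = \left(\frac{12398665}{13771}\right)^{2} = \frac{153726893782225}{189640441}$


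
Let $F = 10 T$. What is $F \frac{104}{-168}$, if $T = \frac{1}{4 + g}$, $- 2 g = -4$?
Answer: $- \frac{65}{63} \approx -1.0317$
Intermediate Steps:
$g = 2$ ($g = \left(- \frac{1}{2}\right) \left(-4\right) = 2$)
$T = \frac{1}{6}$ ($T = \frac{1}{4 + 2} = \frac{1}{6} \approx 0.16667$)
$F = \frac{5}{3}$ ($F = 10 \cdot \frac{1}{6} = \frac{5}{3} \approx 1.6667$)
$F \frac{104}{-168} = \frac{5 \frac{104}{-168}}{3} = \frac{5 \cdot 104 \left(- \frac{1}{168}\right)}{3} = \frac{5}{3} \left(- \frac{13}{21}\right) = - \frac{65}{63}$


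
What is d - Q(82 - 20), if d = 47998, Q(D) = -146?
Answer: 48144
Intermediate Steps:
d - Q(82 - 20) = 47998 - 1*(-146) = 47998 + 146 = 48144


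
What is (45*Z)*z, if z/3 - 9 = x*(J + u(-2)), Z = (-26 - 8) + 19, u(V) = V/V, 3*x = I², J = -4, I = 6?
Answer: 54675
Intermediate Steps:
x = 12 (x = (⅓)*6² = (⅓)*36 = 12)
u(V) = 1
Z = -15 (Z = -34 + 19 = -15)
z = -81 (z = 27 + 3*(12*(-4 + 1)) = 27 + 3*(12*(-3)) = 27 + 3*(-36) = 27 - 108 = -81)
(45*Z)*z = (45*(-15))*(-81) = -675*(-81) = 54675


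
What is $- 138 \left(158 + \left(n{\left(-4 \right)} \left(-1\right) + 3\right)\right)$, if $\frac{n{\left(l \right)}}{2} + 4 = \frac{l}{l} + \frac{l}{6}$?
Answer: $-23230$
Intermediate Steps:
$n{\left(l \right)} = -6 + \frac{l}{3}$ ($n{\left(l \right)} = -8 + 2 \left(\frac{l}{l} + \frac{l}{6}\right) = -8 + 2 \left(1 + l \frac{1}{6}\right) = -8 + 2 \left(1 + \frac{l}{6}\right) = -8 + \left(2 + \frac{l}{3}\right) = -6 + \frac{l}{3}$)
$- 138 \left(158 + \left(n{\left(-4 \right)} \left(-1\right) + 3\right)\right) = - 138 \left(158 + \left(\left(-6 + \frac{1}{3} \left(-4\right)\right) \left(-1\right) + 3\right)\right) = - 138 \left(158 + \left(\left(-6 - \frac{4}{3}\right) \left(-1\right) + 3\right)\right) = - 138 \left(158 + \left(\left(- \frac{22}{3}\right) \left(-1\right) + 3\right)\right) = - 138 \left(158 + \left(\frac{22}{3} + 3\right)\right) = - 138 \left(158 + \frac{31}{3}\right) = \left(-138\right) \frac{505}{3} = -23230$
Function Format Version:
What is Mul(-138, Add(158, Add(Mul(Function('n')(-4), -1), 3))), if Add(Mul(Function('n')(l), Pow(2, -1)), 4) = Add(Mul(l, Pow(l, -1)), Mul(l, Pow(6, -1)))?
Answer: -23230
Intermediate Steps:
Function('n')(l) = Add(-6, Mul(Rational(1, 3), l)) (Function('n')(l) = Add(-8, Mul(2, Add(Mul(l, Pow(l, -1)), Mul(l, Pow(6, -1))))) = Add(-8, Mul(2, Add(1, Mul(l, Rational(1, 6))))) = Add(-8, Mul(2, Add(1, Mul(Rational(1, 6), l)))) = Add(-8, Add(2, Mul(Rational(1, 3), l))) = Add(-6, Mul(Rational(1, 3), l)))
Mul(-138, Add(158, Add(Mul(Function('n')(-4), -1), 3))) = Mul(-138, Add(158, Add(Mul(Add(-6, Mul(Rational(1, 3), -4)), -1), 3))) = Mul(-138, Add(158, Add(Mul(Add(-6, Rational(-4, 3)), -1), 3))) = Mul(-138, Add(158, Add(Mul(Rational(-22, 3), -1), 3))) = Mul(-138, Add(158, Add(Rational(22, 3), 3))) = Mul(-138, Add(158, Rational(31, 3))) = Mul(-138, Rational(505, 3)) = -23230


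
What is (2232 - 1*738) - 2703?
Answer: -1209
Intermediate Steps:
(2232 - 1*738) - 2703 = (2232 - 738) - 2703 = 1494 - 2703 = -1209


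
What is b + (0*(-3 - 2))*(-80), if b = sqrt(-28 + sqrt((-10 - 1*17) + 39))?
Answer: sqrt(-28 + 2*sqrt(3)) ≈ 4.9534*I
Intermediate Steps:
b = sqrt(-28 + 2*sqrt(3)) (b = sqrt(-28 + sqrt((-10 - 17) + 39)) = sqrt(-28 + sqrt(-27 + 39)) = sqrt(-28 + sqrt(12)) = sqrt(-28 + 2*sqrt(3)) ≈ 4.9534*I)
b + (0*(-3 - 2))*(-80) = sqrt(-28 + 2*sqrt(3)) + (0*(-3 - 2))*(-80) = sqrt(-28 + 2*sqrt(3)) + (0*(-5))*(-80) = sqrt(-28 + 2*sqrt(3)) + 0*(-80) = sqrt(-28 + 2*sqrt(3)) + 0 = sqrt(-28 + 2*sqrt(3))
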